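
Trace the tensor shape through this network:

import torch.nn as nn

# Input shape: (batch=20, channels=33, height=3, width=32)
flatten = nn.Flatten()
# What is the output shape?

Input shape: (20, 33, 3, 32)
Output shape: (20, 3168)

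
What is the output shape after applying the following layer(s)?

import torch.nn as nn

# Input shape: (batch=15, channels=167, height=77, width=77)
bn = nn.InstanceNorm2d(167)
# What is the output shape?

Input shape: (15, 167, 77, 77)
Output shape: (15, 167, 77, 77)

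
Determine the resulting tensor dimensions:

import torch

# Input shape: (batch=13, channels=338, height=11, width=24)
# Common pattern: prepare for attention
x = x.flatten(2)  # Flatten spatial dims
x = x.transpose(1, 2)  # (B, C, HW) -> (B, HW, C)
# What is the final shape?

Input shape: (13, 338, 11, 24)
  -> after flatten(2): (13, 338, 264)
Output shape: (13, 264, 338)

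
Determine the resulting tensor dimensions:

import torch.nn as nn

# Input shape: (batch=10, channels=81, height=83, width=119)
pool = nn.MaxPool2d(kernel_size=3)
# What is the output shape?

Input shape: (10, 81, 83, 119)
Output shape: (10, 81, 27, 39)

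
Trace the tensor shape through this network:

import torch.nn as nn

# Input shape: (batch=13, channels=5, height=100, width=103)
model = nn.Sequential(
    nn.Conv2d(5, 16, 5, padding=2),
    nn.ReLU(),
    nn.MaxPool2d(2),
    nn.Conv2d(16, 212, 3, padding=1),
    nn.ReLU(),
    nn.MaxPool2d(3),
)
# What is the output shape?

Input shape: (13, 5, 100, 103)
  -> after first Conv2d: (13, 16, 100, 103)
  -> after first MaxPool2d: (13, 16, 50, 51)
  -> after second Conv2d: (13, 212, 50, 51)
Output shape: (13, 212, 16, 17)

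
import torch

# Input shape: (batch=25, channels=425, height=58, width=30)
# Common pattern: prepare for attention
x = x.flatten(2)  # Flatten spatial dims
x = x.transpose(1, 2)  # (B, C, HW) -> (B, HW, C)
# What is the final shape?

Input shape: (25, 425, 58, 30)
  -> after flatten(2): (25, 425, 1740)
Output shape: (25, 1740, 425)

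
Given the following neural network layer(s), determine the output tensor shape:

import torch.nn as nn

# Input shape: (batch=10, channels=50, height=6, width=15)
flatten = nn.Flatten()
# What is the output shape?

Input shape: (10, 50, 6, 15)
Output shape: (10, 4500)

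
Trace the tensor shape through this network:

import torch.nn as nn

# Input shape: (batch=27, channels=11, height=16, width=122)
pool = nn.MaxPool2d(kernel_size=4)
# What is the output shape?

Input shape: (27, 11, 16, 122)
Output shape: (27, 11, 4, 30)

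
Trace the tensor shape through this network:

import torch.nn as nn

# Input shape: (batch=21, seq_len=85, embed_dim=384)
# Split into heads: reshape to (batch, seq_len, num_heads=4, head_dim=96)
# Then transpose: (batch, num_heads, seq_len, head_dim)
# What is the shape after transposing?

Input shape: (21, 85, 384)
  -> after reshape: (21, 85, 4, 96)
Output shape: (21, 4, 85, 96)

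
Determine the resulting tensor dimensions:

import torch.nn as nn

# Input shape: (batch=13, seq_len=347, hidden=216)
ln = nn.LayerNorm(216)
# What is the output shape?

Input shape: (13, 347, 216)
Output shape: (13, 347, 216)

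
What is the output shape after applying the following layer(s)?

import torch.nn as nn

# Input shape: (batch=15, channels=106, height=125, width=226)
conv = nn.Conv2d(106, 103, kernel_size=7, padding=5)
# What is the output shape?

Input shape: (15, 106, 125, 226)
Output shape: (15, 103, 129, 230)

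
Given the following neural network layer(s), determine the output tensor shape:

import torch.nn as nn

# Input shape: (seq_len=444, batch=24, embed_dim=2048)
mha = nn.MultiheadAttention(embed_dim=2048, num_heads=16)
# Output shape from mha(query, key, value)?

Input shape: (444, 24, 2048)
Output shape: (444, 24, 2048)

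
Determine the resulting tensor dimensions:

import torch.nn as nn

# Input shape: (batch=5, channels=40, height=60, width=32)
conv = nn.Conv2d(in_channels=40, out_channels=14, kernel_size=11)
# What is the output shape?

Input shape: (5, 40, 60, 32)
Output shape: (5, 14, 50, 22)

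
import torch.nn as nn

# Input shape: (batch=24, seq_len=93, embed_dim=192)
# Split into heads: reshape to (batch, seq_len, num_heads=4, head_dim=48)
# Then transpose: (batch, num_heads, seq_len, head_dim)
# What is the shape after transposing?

Input shape: (24, 93, 192)
  -> after reshape: (24, 93, 4, 48)
Output shape: (24, 4, 93, 48)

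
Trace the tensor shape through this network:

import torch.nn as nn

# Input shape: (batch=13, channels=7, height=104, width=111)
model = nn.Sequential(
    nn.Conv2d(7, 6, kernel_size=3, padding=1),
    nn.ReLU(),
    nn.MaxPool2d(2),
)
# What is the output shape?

Input shape: (13, 7, 104, 111)
  -> after Conv2d: (13, 6, 104, 111)
  -> after ReLU: (13, 6, 104, 111)
Output shape: (13, 6, 52, 55)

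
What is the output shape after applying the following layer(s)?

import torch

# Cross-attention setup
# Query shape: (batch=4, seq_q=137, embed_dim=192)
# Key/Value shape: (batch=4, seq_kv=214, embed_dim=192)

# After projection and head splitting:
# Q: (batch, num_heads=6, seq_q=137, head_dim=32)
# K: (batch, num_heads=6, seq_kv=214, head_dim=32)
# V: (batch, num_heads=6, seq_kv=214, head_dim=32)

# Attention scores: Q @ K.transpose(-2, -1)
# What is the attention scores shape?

Input shape: (4, 137, 192)
Output shape: (4, 6, 137, 214)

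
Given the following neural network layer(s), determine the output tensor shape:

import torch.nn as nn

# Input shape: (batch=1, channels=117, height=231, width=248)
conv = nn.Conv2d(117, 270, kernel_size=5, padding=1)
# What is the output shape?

Input shape: (1, 117, 231, 248)
Output shape: (1, 270, 229, 246)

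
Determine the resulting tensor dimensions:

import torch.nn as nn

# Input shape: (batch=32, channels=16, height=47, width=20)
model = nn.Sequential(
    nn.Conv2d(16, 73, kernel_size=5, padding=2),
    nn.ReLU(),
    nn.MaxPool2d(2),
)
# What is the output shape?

Input shape: (32, 16, 47, 20)
  -> after Conv2d: (32, 73, 47, 20)
  -> after ReLU: (32, 73, 47, 20)
Output shape: (32, 73, 23, 10)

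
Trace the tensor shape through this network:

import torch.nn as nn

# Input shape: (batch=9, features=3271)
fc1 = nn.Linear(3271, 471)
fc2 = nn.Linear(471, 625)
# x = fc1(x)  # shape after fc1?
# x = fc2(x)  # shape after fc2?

Input shape: (9, 3271)
  -> after fc1: (9, 471)
Output shape: (9, 625)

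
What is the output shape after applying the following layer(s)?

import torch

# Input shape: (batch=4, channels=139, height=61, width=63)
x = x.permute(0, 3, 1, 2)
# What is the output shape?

Input shape: (4, 139, 61, 63)
Output shape: (4, 63, 139, 61)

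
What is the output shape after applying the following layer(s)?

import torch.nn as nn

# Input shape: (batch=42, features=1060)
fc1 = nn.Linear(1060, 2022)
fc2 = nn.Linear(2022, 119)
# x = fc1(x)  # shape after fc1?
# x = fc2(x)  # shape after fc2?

Input shape: (42, 1060)
  -> after fc1: (42, 2022)
Output shape: (42, 119)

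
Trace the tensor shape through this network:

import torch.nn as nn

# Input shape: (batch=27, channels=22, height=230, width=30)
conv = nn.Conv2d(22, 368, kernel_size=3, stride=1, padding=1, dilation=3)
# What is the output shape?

Input shape: (27, 22, 230, 30)
Output shape: (27, 368, 226, 26)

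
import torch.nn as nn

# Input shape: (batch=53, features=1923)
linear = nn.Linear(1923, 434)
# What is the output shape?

Input shape: (53, 1923)
Output shape: (53, 434)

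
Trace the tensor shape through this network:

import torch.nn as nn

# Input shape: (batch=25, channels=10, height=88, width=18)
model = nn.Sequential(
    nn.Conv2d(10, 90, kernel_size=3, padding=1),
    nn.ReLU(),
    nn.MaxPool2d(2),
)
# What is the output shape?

Input shape: (25, 10, 88, 18)
  -> after Conv2d: (25, 90, 88, 18)
  -> after ReLU: (25, 90, 88, 18)
Output shape: (25, 90, 44, 9)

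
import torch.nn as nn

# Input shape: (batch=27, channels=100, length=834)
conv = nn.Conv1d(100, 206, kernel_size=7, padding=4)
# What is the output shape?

Input shape: (27, 100, 834)
Output shape: (27, 206, 836)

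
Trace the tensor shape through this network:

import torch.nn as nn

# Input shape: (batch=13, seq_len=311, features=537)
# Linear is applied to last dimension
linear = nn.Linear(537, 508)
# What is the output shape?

Input shape: (13, 311, 537)
Output shape: (13, 311, 508)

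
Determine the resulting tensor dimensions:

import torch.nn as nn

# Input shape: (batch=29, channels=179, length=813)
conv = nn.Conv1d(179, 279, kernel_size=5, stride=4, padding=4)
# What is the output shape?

Input shape: (29, 179, 813)
Output shape: (29, 279, 205)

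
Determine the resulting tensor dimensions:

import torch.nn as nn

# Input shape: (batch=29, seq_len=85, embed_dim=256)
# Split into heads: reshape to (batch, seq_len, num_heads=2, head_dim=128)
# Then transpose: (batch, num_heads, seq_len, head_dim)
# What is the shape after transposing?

Input shape: (29, 85, 256)
  -> after reshape: (29, 85, 2, 128)
Output shape: (29, 2, 85, 128)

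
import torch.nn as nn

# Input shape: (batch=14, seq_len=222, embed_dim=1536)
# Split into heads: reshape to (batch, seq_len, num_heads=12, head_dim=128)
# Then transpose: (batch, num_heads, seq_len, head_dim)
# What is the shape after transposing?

Input shape: (14, 222, 1536)
  -> after reshape: (14, 222, 12, 128)
Output shape: (14, 12, 222, 128)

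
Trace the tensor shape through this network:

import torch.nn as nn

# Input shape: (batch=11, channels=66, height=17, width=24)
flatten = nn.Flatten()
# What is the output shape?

Input shape: (11, 66, 17, 24)
Output shape: (11, 26928)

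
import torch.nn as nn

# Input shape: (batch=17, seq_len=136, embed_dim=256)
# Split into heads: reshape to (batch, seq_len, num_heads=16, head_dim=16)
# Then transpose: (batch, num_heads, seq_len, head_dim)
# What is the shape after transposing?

Input shape: (17, 136, 256)
  -> after reshape: (17, 136, 16, 16)
Output shape: (17, 16, 136, 16)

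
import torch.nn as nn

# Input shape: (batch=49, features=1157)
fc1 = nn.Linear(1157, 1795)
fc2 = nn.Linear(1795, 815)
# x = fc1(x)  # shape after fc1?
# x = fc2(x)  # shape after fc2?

Input shape: (49, 1157)
  -> after fc1: (49, 1795)
Output shape: (49, 815)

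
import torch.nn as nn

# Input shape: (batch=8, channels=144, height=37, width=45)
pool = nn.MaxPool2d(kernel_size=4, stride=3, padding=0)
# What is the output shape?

Input shape: (8, 144, 37, 45)
Output shape: (8, 144, 12, 14)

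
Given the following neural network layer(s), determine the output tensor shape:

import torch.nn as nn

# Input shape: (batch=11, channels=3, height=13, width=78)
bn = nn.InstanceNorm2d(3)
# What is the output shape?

Input shape: (11, 3, 13, 78)
Output shape: (11, 3, 13, 78)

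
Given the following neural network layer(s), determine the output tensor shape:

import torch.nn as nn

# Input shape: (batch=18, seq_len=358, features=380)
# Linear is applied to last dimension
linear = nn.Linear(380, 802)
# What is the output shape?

Input shape: (18, 358, 380)
Output shape: (18, 358, 802)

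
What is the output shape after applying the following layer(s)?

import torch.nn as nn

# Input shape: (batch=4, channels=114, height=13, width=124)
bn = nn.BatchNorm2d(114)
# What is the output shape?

Input shape: (4, 114, 13, 124)
Output shape: (4, 114, 13, 124)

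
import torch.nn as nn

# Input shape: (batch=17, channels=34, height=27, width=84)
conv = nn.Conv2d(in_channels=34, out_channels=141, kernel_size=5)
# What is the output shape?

Input shape: (17, 34, 27, 84)
Output shape: (17, 141, 23, 80)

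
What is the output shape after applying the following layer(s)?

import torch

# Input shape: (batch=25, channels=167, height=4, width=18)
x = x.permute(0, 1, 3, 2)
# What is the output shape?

Input shape: (25, 167, 4, 18)
Output shape: (25, 167, 18, 4)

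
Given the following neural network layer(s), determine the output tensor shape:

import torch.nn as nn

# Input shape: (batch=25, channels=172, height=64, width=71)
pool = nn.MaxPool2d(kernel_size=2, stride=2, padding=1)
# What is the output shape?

Input shape: (25, 172, 64, 71)
Output shape: (25, 172, 33, 36)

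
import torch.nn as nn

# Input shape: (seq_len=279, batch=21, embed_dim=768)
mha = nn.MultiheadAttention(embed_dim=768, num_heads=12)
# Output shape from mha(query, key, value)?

Input shape: (279, 21, 768)
Output shape: (279, 21, 768)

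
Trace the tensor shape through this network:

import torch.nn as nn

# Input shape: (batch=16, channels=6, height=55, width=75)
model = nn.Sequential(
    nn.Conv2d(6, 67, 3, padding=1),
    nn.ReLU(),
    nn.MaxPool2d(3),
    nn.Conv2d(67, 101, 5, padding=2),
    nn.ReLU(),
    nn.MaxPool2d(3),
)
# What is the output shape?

Input shape: (16, 6, 55, 75)
  -> after first Conv2d: (16, 67, 55, 75)
  -> after first MaxPool2d: (16, 67, 18, 25)
  -> after second Conv2d: (16, 101, 18, 25)
Output shape: (16, 101, 6, 8)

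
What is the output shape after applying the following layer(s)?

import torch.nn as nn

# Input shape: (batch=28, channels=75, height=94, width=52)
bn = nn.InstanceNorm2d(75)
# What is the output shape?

Input shape: (28, 75, 94, 52)
Output shape: (28, 75, 94, 52)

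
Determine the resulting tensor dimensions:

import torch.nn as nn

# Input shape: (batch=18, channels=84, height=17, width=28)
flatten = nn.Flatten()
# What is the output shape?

Input shape: (18, 84, 17, 28)
Output shape: (18, 39984)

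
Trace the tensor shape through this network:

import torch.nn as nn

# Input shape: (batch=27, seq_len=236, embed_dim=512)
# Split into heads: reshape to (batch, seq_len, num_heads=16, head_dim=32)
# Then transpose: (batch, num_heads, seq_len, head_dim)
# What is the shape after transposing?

Input shape: (27, 236, 512)
  -> after reshape: (27, 236, 16, 32)
Output shape: (27, 16, 236, 32)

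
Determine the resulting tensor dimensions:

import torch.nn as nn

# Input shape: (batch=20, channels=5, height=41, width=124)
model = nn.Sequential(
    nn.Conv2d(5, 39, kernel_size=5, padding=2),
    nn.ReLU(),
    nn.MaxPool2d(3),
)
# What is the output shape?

Input shape: (20, 5, 41, 124)
  -> after Conv2d: (20, 39, 41, 124)
  -> after ReLU: (20, 39, 41, 124)
Output shape: (20, 39, 13, 41)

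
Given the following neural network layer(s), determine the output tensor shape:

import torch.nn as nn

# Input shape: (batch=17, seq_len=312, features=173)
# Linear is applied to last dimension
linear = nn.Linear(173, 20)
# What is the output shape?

Input shape: (17, 312, 173)
Output shape: (17, 312, 20)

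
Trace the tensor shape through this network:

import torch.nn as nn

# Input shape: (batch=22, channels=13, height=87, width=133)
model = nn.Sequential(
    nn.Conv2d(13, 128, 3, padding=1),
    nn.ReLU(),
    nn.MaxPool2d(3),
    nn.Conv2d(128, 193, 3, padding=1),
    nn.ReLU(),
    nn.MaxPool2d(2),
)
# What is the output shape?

Input shape: (22, 13, 87, 133)
  -> after first Conv2d: (22, 128, 87, 133)
  -> after first MaxPool2d: (22, 128, 29, 44)
  -> after second Conv2d: (22, 193, 29, 44)
Output shape: (22, 193, 14, 22)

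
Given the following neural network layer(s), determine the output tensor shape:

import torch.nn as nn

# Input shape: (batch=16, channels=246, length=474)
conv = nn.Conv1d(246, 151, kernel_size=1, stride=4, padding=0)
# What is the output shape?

Input shape: (16, 246, 474)
Output shape: (16, 151, 119)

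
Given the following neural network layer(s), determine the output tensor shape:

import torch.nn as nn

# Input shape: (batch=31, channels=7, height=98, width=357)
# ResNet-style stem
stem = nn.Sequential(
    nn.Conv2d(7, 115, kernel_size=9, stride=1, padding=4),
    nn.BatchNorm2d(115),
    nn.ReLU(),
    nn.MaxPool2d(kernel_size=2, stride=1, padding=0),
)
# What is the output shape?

Input shape: (31, 7, 98, 357)
  -> after Conv2d 9x9 stride=1: (31, 115, 98, 357)
Output shape: (31, 115, 97, 356)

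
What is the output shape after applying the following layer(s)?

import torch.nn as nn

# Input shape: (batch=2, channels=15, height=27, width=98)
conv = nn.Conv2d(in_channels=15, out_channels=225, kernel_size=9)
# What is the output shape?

Input shape: (2, 15, 27, 98)
Output shape: (2, 225, 19, 90)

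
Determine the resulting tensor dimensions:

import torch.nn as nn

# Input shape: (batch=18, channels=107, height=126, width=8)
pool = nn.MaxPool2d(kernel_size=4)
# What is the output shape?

Input shape: (18, 107, 126, 8)
Output shape: (18, 107, 31, 2)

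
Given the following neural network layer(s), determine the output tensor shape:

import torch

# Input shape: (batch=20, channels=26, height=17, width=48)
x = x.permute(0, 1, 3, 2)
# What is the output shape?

Input shape: (20, 26, 17, 48)
Output shape: (20, 26, 48, 17)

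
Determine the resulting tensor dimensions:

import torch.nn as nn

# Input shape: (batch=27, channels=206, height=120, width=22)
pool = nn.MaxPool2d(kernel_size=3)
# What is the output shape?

Input shape: (27, 206, 120, 22)
Output shape: (27, 206, 40, 7)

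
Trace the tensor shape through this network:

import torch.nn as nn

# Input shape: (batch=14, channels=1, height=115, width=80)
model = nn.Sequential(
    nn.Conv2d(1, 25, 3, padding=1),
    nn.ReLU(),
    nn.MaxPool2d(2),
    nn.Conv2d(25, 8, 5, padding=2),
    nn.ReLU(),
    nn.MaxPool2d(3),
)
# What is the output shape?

Input shape: (14, 1, 115, 80)
  -> after first Conv2d: (14, 25, 115, 80)
  -> after first MaxPool2d: (14, 25, 57, 40)
  -> after second Conv2d: (14, 8, 57, 40)
Output shape: (14, 8, 19, 13)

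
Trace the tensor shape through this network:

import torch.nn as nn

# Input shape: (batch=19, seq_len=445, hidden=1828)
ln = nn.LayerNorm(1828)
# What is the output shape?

Input shape: (19, 445, 1828)
Output shape: (19, 445, 1828)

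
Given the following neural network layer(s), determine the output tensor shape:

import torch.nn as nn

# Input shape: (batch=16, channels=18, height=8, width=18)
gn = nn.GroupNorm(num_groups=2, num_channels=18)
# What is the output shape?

Input shape: (16, 18, 8, 18)
Output shape: (16, 18, 8, 18)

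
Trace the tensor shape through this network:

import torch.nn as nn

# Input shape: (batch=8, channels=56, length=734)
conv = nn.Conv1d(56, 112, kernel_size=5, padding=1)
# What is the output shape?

Input shape: (8, 56, 734)
Output shape: (8, 112, 732)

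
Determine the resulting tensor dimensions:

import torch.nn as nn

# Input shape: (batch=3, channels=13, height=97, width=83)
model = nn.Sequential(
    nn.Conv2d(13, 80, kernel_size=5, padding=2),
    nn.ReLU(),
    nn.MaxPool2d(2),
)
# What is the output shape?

Input shape: (3, 13, 97, 83)
  -> after Conv2d: (3, 80, 97, 83)
  -> after ReLU: (3, 80, 97, 83)
Output shape: (3, 80, 48, 41)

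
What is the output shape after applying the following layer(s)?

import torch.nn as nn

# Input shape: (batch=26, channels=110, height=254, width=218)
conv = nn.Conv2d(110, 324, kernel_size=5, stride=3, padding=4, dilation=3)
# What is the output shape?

Input shape: (26, 110, 254, 218)
Output shape: (26, 324, 84, 72)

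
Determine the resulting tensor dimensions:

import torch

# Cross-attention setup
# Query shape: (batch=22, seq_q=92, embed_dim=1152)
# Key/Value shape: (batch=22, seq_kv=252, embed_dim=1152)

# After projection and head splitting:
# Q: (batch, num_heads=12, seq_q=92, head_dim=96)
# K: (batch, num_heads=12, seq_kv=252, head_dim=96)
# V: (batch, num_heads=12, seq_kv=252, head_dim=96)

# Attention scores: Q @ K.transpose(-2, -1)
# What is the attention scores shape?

Input shape: (22, 92, 1152)
Output shape: (22, 12, 92, 252)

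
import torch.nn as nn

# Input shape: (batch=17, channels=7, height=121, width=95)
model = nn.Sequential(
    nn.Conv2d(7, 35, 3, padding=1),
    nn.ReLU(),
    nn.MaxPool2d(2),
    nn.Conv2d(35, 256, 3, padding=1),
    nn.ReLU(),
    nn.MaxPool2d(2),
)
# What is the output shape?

Input shape: (17, 7, 121, 95)
  -> after first Conv2d: (17, 35, 121, 95)
  -> after first MaxPool2d: (17, 35, 60, 47)
  -> after second Conv2d: (17, 256, 60, 47)
Output shape: (17, 256, 30, 23)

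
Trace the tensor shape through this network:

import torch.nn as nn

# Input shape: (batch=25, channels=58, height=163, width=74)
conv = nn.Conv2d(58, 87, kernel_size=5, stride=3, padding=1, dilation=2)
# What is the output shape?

Input shape: (25, 58, 163, 74)
Output shape: (25, 87, 53, 23)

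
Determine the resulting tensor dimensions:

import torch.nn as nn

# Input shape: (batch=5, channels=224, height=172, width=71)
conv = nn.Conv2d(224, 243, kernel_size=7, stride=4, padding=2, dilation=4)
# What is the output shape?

Input shape: (5, 224, 172, 71)
Output shape: (5, 243, 38, 13)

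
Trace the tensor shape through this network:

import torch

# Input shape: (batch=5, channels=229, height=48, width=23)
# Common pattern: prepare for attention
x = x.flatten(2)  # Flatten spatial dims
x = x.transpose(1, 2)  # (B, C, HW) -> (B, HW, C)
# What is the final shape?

Input shape: (5, 229, 48, 23)
  -> after flatten(2): (5, 229, 1104)
Output shape: (5, 1104, 229)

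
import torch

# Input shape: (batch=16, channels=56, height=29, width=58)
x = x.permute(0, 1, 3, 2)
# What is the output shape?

Input shape: (16, 56, 29, 58)
Output shape: (16, 56, 58, 29)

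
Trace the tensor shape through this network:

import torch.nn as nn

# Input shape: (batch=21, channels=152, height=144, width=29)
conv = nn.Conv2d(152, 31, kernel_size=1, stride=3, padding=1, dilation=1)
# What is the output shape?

Input shape: (21, 152, 144, 29)
Output shape: (21, 31, 49, 11)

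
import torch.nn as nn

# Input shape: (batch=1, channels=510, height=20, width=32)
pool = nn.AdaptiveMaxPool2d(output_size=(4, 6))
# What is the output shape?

Input shape: (1, 510, 20, 32)
Output shape: (1, 510, 4, 6)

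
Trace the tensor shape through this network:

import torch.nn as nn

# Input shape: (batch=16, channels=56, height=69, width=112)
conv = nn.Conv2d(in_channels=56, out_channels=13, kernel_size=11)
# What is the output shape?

Input shape: (16, 56, 69, 112)
Output shape: (16, 13, 59, 102)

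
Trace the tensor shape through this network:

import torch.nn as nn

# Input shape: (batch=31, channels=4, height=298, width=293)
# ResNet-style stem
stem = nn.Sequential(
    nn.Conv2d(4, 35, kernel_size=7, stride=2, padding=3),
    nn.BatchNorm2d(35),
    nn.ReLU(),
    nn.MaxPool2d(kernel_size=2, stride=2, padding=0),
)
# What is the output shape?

Input shape: (31, 4, 298, 293)
  -> after Conv2d 7x7 stride=2: (31, 35, 149, 147)
Output shape: (31, 35, 74, 73)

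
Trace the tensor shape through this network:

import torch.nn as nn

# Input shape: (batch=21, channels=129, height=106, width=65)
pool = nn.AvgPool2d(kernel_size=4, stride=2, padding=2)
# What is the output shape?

Input shape: (21, 129, 106, 65)
Output shape: (21, 129, 54, 33)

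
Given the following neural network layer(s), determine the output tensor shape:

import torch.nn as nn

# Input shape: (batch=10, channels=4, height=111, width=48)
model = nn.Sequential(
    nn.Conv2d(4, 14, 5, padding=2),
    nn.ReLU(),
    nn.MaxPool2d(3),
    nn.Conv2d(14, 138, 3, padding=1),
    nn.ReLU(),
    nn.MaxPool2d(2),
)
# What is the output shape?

Input shape: (10, 4, 111, 48)
  -> after first Conv2d: (10, 14, 111, 48)
  -> after first MaxPool2d: (10, 14, 37, 16)
  -> after second Conv2d: (10, 138, 37, 16)
Output shape: (10, 138, 18, 8)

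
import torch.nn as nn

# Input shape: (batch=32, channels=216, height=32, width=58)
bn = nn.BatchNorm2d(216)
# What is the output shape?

Input shape: (32, 216, 32, 58)
Output shape: (32, 216, 32, 58)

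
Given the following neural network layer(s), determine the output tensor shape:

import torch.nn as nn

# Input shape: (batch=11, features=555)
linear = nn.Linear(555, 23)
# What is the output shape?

Input shape: (11, 555)
Output shape: (11, 23)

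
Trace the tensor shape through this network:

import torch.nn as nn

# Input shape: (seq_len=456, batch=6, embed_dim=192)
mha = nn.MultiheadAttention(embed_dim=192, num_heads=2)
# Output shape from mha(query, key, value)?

Input shape: (456, 6, 192)
Output shape: (456, 6, 192)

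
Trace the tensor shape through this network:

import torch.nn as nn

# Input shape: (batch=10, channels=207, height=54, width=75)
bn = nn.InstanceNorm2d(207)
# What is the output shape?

Input shape: (10, 207, 54, 75)
Output shape: (10, 207, 54, 75)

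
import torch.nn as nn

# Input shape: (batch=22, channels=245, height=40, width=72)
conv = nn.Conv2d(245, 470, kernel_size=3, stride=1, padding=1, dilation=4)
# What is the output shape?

Input shape: (22, 245, 40, 72)
Output shape: (22, 470, 34, 66)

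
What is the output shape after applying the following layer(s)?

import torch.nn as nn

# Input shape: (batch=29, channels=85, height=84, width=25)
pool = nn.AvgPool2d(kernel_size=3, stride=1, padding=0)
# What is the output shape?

Input shape: (29, 85, 84, 25)
Output shape: (29, 85, 82, 23)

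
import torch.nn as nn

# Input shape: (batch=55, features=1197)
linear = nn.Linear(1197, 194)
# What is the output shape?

Input shape: (55, 1197)
Output shape: (55, 194)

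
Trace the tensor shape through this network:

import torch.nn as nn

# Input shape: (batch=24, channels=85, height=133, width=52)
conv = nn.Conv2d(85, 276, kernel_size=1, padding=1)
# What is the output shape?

Input shape: (24, 85, 133, 52)
Output shape: (24, 276, 135, 54)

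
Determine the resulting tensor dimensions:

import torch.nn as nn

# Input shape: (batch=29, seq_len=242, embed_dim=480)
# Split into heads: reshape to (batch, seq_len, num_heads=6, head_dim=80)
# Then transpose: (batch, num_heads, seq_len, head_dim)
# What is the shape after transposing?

Input shape: (29, 242, 480)
  -> after reshape: (29, 242, 6, 80)
Output shape: (29, 6, 242, 80)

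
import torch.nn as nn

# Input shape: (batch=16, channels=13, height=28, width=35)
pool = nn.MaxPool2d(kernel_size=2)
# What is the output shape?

Input shape: (16, 13, 28, 35)
Output shape: (16, 13, 14, 17)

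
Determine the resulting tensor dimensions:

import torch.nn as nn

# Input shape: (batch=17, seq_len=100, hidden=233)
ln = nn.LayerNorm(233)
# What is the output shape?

Input shape: (17, 100, 233)
Output shape: (17, 100, 233)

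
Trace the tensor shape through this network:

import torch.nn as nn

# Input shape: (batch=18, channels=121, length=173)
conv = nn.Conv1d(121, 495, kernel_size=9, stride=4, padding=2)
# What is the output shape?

Input shape: (18, 121, 173)
Output shape: (18, 495, 43)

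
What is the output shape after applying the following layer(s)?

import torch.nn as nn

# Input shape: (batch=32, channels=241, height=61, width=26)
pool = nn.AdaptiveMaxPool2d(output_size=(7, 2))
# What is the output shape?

Input shape: (32, 241, 61, 26)
Output shape: (32, 241, 7, 2)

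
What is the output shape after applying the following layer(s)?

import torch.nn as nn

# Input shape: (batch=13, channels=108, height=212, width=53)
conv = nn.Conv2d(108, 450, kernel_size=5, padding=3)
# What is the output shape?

Input shape: (13, 108, 212, 53)
Output shape: (13, 450, 214, 55)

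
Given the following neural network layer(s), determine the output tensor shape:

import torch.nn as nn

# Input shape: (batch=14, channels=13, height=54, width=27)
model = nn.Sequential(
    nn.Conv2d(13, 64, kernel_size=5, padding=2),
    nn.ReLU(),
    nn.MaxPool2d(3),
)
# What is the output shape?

Input shape: (14, 13, 54, 27)
  -> after Conv2d: (14, 64, 54, 27)
  -> after ReLU: (14, 64, 54, 27)
Output shape: (14, 64, 18, 9)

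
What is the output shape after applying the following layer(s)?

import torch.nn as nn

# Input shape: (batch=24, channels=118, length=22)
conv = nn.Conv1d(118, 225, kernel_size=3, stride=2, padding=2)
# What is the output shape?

Input shape: (24, 118, 22)
Output shape: (24, 225, 12)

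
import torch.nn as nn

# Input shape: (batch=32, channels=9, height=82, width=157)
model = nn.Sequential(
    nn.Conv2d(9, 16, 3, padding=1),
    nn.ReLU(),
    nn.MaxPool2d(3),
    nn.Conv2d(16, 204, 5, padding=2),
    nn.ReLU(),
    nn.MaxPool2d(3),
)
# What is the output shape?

Input shape: (32, 9, 82, 157)
  -> after first Conv2d: (32, 16, 82, 157)
  -> after first MaxPool2d: (32, 16, 27, 52)
  -> after second Conv2d: (32, 204, 27, 52)
Output shape: (32, 204, 9, 17)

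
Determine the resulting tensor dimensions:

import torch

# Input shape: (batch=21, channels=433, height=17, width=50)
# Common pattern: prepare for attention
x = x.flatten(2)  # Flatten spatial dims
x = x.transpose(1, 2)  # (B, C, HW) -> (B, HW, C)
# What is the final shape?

Input shape: (21, 433, 17, 50)
  -> after flatten(2): (21, 433, 850)
Output shape: (21, 850, 433)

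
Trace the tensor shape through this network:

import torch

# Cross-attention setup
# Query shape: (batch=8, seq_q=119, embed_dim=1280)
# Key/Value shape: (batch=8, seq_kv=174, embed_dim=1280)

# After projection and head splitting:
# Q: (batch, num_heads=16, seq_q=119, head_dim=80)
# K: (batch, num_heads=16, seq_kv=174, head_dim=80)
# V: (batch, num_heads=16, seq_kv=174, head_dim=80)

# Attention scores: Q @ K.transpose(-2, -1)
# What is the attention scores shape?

Input shape: (8, 119, 1280)
Output shape: (8, 16, 119, 174)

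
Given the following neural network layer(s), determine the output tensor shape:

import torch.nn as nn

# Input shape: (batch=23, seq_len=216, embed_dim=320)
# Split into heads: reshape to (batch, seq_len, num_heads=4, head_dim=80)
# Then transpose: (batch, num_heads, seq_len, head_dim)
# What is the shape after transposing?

Input shape: (23, 216, 320)
  -> after reshape: (23, 216, 4, 80)
Output shape: (23, 4, 216, 80)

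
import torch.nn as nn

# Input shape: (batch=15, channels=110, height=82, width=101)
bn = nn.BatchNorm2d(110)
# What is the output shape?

Input shape: (15, 110, 82, 101)
Output shape: (15, 110, 82, 101)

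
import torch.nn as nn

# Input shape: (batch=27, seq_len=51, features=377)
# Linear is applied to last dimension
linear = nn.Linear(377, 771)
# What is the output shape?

Input shape: (27, 51, 377)
Output shape: (27, 51, 771)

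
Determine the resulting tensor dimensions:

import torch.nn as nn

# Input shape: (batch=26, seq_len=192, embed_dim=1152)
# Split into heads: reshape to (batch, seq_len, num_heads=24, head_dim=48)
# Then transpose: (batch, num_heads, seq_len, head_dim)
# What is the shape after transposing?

Input shape: (26, 192, 1152)
  -> after reshape: (26, 192, 24, 48)
Output shape: (26, 24, 192, 48)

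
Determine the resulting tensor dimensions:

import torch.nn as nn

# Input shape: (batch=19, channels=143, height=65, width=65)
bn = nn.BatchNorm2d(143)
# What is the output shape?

Input shape: (19, 143, 65, 65)
Output shape: (19, 143, 65, 65)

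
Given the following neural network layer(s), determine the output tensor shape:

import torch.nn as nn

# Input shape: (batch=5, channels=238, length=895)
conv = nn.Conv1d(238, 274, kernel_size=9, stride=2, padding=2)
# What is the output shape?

Input shape: (5, 238, 895)
Output shape: (5, 274, 446)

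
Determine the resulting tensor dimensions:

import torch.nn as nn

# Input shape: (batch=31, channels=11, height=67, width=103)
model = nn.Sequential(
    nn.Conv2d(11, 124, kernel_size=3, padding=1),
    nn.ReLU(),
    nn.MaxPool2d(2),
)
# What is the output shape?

Input shape: (31, 11, 67, 103)
  -> after Conv2d: (31, 124, 67, 103)
  -> after ReLU: (31, 124, 67, 103)
Output shape: (31, 124, 33, 51)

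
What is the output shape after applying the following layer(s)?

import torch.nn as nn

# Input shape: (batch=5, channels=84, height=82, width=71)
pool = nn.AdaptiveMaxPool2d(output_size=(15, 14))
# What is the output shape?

Input shape: (5, 84, 82, 71)
Output shape: (5, 84, 15, 14)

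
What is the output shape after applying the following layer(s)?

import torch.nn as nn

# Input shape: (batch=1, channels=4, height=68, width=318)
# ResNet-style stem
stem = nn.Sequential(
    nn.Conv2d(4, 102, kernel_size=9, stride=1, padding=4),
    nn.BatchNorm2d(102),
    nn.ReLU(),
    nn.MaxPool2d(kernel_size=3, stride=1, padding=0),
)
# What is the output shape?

Input shape: (1, 4, 68, 318)
  -> after Conv2d 9x9 stride=1: (1, 102, 68, 318)
Output shape: (1, 102, 66, 316)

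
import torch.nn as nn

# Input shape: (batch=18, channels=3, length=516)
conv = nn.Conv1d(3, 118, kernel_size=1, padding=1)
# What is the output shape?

Input shape: (18, 3, 516)
Output shape: (18, 118, 518)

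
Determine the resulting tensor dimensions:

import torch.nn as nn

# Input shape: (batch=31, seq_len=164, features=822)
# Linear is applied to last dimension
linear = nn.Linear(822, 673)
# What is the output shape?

Input shape: (31, 164, 822)
Output shape: (31, 164, 673)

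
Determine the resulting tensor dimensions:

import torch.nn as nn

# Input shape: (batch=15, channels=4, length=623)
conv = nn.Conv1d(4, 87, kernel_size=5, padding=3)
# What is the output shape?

Input shape: (15, 4, 623)
Output shape: (15, 87, 625)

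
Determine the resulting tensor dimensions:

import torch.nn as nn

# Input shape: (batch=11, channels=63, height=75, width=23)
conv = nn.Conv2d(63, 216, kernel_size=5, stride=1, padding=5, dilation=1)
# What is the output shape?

Input shape: (11, 63, 75, 23)
Output shape: (11, 216, 81, 29)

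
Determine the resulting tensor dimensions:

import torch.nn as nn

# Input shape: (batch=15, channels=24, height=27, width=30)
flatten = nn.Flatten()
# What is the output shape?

Input shape: (15, 24, 27, 30)
Output shape: (15, 19440)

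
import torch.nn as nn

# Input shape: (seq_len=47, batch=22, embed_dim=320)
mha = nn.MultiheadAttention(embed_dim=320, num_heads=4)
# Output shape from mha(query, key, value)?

Input shape: (47, 22, 320)
Output shape: (47, 22, 320)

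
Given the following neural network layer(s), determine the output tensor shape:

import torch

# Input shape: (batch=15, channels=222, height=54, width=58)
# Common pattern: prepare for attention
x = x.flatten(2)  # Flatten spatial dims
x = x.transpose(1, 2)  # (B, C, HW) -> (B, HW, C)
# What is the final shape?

Input shape: (15, 222, 54, 58)
  -> after flatten(2): (15, 222, 3132)
Output shape: (15, 3132, 222)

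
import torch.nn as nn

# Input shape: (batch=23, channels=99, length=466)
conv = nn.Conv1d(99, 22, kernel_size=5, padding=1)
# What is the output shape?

Input shape: (23, 99, 466)
Output shape: (23, 22, 464)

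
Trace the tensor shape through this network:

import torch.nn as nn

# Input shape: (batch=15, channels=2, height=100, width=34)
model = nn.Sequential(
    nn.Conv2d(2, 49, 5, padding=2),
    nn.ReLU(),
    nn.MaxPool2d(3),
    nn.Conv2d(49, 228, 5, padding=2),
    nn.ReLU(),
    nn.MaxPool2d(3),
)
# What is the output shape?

Input shape: (15, 2, 100, 34)
  -> after first Conv2d: (15, 49, 100, 34)
  -> after first MaxPool2d: (15, 49, 33, 11)
  -> after second Conv2d: (15, 228, 33, 11)
Output shape: (15, 228, 11, 3)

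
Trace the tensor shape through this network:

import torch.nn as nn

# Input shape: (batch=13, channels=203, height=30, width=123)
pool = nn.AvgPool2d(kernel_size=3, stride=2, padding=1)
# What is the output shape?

Input shape: (13, 203, 30, 123)
Output shape: (13, 203, 15, 62)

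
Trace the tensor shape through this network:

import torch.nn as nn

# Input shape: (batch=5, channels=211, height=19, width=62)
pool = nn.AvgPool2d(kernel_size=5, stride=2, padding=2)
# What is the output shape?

Input shape: (5, 211, 19, 62)
Output shape: (5, 211, 10, 31)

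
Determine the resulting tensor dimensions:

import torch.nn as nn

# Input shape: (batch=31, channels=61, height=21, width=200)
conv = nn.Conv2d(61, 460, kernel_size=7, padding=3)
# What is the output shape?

Input shape: (31, 61, 21, 200)
Output shape: (31, 460, 21, 200)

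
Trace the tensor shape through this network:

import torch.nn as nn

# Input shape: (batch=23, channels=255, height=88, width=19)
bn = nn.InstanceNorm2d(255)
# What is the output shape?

Input shape: (23, 255, 88, 19)
Output shape: (23, 255, 88, 19)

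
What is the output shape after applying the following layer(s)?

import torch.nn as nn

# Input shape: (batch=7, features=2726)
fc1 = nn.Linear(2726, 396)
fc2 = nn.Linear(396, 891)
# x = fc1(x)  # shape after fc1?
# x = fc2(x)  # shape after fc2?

Input shape: (7, 2726)
  -> after fc1: (7, 396)
Output shape: (7, 891)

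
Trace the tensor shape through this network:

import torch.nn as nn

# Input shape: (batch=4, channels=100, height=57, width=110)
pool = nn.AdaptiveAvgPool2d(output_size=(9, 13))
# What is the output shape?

Input shape: (4, 100, 57, 110)
Output shape: (4, 100, 9, 13)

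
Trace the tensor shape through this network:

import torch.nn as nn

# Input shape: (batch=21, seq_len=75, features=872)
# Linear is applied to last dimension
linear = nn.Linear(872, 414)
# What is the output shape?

Input shape: (21, 75, 872)
Output shape: (21, 75, 414)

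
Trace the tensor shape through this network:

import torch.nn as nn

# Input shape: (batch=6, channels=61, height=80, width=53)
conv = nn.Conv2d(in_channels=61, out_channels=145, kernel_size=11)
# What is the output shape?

Input shape: (6, 61, 80, 53)
Output shape: (6, 145, 70, 43)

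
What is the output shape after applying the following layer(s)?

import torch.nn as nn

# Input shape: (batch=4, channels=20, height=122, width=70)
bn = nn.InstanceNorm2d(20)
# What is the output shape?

Input shape: (4, 20, 122, 70)
Output shape: (4, 20, 122, 70)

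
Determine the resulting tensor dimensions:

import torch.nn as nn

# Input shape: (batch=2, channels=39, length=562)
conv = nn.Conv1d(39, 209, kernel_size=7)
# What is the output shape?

Input shape: (2, 39, 562)
Output shape: (2, 209, 556)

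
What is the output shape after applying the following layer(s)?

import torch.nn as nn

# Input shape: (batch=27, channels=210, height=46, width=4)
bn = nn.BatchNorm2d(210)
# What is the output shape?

Input shape: (27, 210, 46, 4)
Output shape: (27, 210, 46, 4)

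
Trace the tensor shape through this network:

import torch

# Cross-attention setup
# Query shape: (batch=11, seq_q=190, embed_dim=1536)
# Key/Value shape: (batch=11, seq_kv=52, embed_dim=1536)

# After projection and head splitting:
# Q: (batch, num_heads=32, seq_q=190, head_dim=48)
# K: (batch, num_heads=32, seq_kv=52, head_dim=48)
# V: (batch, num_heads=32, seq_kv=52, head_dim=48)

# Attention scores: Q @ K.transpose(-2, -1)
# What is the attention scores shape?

Input shape: (11, 190, 1536)
Output shape: (11, 32, 190, 52)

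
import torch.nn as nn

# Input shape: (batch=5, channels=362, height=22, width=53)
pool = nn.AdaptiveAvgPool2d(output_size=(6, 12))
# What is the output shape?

Input shape: (5, 362, 22, 53)
Output shape: (5, 362, 6, 12)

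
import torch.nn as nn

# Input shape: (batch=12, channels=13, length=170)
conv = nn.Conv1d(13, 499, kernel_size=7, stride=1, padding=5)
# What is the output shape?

Input shape: (12, 13, 170)
Output shape: (12, 499, 174)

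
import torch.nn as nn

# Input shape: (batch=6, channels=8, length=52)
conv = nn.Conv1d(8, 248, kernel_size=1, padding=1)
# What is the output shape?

Input shape: (6, 8, 52)
Output shape: (6, 248, 54)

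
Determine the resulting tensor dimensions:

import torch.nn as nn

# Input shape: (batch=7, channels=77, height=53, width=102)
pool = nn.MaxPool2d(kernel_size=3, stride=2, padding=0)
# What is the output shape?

Input shape: (7, 77, 53, 102)
Output shape: (7, 77, 26, 50)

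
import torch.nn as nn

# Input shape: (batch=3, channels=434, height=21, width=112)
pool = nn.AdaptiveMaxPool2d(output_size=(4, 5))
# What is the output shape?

Input shape: (3, 434, 21, 112)
Output shape: (3, 434, 4, 5)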